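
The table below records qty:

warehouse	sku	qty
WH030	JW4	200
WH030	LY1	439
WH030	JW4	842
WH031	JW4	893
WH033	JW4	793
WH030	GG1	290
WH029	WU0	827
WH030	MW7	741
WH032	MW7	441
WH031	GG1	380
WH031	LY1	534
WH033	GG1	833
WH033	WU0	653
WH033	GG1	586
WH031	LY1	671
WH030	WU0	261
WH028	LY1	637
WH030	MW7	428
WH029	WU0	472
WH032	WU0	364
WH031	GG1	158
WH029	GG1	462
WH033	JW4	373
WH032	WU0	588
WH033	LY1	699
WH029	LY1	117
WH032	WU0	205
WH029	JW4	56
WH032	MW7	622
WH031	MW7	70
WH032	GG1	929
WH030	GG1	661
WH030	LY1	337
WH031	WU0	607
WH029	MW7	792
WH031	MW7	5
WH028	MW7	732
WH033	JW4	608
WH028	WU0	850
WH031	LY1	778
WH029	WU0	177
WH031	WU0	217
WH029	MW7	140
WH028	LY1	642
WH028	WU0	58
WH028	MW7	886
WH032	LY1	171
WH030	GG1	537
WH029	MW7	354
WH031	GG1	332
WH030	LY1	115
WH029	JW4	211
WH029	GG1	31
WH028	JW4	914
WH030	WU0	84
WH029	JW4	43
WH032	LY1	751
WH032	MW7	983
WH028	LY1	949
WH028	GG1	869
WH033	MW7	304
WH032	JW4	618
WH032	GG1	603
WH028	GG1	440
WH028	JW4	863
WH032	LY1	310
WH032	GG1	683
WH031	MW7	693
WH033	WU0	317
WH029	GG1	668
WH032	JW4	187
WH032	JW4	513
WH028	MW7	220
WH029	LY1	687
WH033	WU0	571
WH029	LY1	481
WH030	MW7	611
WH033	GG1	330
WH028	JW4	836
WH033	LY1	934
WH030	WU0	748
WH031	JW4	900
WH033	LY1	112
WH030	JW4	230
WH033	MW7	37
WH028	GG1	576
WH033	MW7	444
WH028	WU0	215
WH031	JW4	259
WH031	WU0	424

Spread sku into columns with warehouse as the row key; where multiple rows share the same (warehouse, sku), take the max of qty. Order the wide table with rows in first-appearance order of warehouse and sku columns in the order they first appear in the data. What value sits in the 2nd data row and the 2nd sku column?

With rows in first-appearance order of warehouse, row 2 is warehouse=WH031. sku columns in first-appearance order: JW4, LY1, GG1, WU0, MW7; column 2 is LY1.
Long rows with warehouse=WH031, sku=LY1: max(534, 671, 778) = 778.

778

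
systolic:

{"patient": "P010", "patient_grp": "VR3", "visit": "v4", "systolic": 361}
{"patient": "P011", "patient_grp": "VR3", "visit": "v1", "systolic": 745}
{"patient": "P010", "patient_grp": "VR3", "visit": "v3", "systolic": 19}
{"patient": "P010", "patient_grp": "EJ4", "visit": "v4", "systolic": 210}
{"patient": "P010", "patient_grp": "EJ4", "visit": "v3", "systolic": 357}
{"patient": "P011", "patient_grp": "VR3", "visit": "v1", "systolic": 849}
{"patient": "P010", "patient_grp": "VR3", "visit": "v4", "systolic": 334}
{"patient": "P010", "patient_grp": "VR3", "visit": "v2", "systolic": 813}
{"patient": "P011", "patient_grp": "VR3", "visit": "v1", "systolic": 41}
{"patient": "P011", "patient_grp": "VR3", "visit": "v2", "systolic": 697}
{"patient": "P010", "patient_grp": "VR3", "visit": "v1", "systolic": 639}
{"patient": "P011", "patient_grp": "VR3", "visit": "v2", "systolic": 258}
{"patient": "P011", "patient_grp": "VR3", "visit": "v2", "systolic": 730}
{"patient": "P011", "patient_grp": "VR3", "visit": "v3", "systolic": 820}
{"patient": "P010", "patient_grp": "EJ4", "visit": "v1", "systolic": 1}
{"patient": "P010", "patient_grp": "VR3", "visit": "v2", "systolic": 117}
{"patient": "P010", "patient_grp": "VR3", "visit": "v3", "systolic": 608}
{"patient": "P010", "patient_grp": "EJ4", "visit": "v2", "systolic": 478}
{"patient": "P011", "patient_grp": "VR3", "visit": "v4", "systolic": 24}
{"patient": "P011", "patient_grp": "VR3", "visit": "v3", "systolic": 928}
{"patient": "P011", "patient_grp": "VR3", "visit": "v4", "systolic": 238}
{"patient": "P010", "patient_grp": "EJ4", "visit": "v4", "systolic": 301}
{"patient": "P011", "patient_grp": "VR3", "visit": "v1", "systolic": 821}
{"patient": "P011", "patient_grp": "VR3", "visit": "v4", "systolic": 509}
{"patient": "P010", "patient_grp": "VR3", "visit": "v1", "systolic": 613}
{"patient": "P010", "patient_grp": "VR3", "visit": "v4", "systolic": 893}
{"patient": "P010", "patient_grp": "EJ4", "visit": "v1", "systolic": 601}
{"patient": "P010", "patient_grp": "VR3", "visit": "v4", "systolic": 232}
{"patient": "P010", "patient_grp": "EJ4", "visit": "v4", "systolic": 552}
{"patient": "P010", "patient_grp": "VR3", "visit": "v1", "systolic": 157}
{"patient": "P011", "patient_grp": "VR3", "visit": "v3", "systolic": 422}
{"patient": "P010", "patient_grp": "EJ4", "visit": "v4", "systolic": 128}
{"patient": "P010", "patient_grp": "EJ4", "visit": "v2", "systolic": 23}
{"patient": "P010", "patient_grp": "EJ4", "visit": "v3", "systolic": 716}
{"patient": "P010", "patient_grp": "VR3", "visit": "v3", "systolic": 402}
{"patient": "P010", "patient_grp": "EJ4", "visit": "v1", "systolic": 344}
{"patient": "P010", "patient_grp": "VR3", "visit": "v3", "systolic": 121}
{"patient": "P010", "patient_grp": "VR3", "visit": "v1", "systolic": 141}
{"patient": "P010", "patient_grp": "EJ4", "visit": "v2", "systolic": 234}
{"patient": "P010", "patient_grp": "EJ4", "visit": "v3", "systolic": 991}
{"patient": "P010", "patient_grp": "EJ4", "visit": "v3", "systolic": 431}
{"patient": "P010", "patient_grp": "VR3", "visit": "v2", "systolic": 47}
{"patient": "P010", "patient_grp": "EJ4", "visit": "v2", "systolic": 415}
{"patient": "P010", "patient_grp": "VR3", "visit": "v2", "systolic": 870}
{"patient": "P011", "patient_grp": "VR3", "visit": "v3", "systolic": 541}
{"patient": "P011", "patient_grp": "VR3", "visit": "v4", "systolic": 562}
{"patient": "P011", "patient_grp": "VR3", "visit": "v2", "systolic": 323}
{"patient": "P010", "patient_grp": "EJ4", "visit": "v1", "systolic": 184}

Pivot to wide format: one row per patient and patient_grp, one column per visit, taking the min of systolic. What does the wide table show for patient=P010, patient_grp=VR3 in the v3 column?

19

Rows with patient=P010, patient_grp=VR3 and visit=v3: systolic values are 19, 608, 402, 121.
min(19, 608, 402, 121) = 19.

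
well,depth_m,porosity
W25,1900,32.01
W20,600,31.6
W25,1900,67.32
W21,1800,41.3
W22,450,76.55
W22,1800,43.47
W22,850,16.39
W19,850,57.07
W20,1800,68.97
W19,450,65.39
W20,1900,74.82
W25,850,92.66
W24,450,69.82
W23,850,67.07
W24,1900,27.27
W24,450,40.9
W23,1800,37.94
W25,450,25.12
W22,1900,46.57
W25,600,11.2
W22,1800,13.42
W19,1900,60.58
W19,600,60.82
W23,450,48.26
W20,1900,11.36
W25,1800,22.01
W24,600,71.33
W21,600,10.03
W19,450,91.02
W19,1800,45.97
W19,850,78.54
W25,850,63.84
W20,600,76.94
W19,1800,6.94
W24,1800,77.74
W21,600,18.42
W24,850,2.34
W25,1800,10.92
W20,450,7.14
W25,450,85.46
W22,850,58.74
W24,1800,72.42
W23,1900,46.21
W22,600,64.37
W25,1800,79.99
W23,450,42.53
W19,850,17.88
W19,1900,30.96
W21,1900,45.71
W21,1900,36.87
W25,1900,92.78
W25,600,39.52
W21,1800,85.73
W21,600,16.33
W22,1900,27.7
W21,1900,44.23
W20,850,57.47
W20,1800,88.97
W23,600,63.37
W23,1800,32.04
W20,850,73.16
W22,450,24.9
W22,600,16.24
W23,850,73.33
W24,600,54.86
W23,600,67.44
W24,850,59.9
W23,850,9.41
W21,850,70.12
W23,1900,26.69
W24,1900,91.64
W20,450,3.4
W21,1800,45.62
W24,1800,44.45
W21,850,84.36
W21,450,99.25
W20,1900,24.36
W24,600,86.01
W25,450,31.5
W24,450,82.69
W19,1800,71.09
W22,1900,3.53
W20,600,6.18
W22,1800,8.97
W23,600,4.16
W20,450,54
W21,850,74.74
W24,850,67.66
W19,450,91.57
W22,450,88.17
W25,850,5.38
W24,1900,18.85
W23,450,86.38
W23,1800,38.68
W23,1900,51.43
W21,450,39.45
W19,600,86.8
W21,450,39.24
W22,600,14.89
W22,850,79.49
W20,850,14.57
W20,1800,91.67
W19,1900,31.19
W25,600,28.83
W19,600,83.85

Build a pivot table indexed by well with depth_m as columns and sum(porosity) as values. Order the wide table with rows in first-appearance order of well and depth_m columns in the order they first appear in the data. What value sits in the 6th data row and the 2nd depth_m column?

With rows in first-appearance order of well, row 6 is well=W24. depth_m columns in first-appearance order: 1900, 600, 1800, 450, 850; column 2 is 600.
Long rows with well=W24, depth_m=600: 71.33 + 54.86 + 86.01 = 212.20.

212.20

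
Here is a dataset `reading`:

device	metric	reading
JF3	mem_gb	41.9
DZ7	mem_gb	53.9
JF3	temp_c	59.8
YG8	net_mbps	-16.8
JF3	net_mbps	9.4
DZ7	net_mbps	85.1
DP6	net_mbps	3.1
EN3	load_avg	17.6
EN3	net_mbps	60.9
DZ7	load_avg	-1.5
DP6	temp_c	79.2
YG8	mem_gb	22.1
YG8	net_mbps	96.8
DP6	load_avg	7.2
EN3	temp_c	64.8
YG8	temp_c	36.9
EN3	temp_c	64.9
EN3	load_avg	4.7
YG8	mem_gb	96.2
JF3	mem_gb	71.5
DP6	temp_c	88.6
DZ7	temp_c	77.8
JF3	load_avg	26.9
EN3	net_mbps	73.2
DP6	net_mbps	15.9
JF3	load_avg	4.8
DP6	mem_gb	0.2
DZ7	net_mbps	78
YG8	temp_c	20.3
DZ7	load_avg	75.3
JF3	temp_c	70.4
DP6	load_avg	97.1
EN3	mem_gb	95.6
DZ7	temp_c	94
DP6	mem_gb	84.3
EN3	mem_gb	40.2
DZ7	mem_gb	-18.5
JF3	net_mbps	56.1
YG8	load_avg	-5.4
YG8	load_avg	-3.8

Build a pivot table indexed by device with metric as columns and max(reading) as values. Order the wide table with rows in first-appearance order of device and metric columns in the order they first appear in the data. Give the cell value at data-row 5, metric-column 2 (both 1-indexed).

64.9

With rows in first-appearance order of device, row 5 is device=EN3. metric columns in first-appearance order: mem_gb, temp_c, net_mbps, load_avg; column 2 is temp_c.
Long rows with device=EN3, metric=temp_c: max(64.8, 64.9) = 64.9.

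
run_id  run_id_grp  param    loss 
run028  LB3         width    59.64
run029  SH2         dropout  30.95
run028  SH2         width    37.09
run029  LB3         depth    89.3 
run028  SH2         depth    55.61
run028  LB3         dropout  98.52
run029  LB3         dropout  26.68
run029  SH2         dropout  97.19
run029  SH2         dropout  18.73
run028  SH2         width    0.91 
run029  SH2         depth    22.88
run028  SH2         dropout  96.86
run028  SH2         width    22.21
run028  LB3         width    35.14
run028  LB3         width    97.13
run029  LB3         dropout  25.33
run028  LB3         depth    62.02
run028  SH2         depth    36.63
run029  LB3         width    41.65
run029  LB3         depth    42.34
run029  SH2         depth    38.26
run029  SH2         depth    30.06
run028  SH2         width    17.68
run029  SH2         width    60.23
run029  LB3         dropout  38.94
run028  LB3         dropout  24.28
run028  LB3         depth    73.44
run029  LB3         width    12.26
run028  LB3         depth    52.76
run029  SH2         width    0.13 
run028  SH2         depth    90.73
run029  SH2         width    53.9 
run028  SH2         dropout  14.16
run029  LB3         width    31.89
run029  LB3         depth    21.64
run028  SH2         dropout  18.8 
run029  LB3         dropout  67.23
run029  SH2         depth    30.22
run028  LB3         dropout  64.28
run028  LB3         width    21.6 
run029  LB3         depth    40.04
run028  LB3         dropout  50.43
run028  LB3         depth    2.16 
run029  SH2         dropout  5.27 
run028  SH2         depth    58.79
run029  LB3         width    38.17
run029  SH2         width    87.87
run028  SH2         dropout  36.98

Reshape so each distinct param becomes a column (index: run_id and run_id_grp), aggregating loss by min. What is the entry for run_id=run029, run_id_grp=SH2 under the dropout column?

Rows with run_id=run029, run_id_grp=SH2 and param=dropout: loss values are 30.95, 97.19, 18.73, 5.27.
min(30.95, 97.19, 18.73, 5.27) = 5.27.

5.27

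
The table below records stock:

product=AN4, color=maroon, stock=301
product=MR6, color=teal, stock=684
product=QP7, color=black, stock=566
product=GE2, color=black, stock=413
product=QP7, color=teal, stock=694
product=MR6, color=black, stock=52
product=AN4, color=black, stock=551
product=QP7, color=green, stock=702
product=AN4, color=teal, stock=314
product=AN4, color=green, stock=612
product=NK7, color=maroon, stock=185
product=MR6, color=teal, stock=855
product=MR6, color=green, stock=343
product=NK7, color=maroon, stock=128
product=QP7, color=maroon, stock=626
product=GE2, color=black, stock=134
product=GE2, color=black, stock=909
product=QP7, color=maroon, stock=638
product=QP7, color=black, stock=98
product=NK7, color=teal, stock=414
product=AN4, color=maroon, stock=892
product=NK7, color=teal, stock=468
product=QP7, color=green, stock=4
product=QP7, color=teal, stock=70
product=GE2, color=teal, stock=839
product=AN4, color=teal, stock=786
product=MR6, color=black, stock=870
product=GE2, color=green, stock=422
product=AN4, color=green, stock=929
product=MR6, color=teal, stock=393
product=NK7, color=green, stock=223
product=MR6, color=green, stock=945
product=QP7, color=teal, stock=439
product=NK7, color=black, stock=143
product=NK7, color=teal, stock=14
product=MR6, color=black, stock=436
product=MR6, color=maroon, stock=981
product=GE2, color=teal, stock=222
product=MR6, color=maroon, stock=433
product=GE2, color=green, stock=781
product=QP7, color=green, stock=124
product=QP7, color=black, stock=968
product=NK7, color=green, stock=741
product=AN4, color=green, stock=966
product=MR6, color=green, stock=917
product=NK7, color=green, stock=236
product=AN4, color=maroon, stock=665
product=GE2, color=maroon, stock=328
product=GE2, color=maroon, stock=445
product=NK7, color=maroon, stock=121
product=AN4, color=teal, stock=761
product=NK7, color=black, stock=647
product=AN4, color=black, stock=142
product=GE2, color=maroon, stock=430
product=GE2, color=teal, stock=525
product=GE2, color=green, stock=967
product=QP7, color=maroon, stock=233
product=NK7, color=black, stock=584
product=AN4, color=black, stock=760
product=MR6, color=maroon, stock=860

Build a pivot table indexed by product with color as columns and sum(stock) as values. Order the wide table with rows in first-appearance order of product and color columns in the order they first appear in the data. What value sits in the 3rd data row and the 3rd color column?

1632

With rows in first-appearance order of product, row 3 is product=QP7. color columns in first-appearance order: maroon, teal, black, green; column 3 is black.
Long rows with product=QP7, color=black: 566 + 98 + 968 = 1632.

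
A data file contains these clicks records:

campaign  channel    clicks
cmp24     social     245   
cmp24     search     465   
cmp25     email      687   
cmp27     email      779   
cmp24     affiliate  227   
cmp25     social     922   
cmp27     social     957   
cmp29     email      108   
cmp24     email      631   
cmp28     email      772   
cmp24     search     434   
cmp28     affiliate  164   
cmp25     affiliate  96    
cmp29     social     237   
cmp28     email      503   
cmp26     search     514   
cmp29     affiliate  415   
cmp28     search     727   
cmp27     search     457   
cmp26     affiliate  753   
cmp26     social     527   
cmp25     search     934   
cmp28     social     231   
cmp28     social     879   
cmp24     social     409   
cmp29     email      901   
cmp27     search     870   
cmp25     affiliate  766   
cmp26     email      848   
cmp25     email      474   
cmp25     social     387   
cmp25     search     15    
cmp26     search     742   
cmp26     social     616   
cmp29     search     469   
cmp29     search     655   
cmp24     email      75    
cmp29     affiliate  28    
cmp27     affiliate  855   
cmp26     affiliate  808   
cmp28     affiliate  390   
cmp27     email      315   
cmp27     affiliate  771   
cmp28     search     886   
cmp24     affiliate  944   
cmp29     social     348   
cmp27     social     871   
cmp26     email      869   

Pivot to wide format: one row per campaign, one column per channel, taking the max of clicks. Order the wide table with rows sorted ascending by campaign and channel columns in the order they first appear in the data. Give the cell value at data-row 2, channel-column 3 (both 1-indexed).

687

With rows sorted ascending by campaign, row 2 is campaign=cmp25. channel columns in first-appearance order: social, search, email, affiliate; column 3 is email.
Long rows with campaign=cmp25, channel=email: max(687, 474) = 687.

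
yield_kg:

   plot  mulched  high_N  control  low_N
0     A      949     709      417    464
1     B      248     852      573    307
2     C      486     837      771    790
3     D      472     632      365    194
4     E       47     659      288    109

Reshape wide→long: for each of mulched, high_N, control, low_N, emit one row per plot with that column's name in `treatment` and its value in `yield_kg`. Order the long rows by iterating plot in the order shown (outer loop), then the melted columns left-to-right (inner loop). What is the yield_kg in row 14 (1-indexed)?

20 rows total (5 × 4). Row 14: index ⌊(14-1)/4⌋ = 3 into plot → D; (14-1) mod 4 = 1 into the melted columns → high_N.
So row 14 is (D, high_N, 632); yield_kg = 632.

632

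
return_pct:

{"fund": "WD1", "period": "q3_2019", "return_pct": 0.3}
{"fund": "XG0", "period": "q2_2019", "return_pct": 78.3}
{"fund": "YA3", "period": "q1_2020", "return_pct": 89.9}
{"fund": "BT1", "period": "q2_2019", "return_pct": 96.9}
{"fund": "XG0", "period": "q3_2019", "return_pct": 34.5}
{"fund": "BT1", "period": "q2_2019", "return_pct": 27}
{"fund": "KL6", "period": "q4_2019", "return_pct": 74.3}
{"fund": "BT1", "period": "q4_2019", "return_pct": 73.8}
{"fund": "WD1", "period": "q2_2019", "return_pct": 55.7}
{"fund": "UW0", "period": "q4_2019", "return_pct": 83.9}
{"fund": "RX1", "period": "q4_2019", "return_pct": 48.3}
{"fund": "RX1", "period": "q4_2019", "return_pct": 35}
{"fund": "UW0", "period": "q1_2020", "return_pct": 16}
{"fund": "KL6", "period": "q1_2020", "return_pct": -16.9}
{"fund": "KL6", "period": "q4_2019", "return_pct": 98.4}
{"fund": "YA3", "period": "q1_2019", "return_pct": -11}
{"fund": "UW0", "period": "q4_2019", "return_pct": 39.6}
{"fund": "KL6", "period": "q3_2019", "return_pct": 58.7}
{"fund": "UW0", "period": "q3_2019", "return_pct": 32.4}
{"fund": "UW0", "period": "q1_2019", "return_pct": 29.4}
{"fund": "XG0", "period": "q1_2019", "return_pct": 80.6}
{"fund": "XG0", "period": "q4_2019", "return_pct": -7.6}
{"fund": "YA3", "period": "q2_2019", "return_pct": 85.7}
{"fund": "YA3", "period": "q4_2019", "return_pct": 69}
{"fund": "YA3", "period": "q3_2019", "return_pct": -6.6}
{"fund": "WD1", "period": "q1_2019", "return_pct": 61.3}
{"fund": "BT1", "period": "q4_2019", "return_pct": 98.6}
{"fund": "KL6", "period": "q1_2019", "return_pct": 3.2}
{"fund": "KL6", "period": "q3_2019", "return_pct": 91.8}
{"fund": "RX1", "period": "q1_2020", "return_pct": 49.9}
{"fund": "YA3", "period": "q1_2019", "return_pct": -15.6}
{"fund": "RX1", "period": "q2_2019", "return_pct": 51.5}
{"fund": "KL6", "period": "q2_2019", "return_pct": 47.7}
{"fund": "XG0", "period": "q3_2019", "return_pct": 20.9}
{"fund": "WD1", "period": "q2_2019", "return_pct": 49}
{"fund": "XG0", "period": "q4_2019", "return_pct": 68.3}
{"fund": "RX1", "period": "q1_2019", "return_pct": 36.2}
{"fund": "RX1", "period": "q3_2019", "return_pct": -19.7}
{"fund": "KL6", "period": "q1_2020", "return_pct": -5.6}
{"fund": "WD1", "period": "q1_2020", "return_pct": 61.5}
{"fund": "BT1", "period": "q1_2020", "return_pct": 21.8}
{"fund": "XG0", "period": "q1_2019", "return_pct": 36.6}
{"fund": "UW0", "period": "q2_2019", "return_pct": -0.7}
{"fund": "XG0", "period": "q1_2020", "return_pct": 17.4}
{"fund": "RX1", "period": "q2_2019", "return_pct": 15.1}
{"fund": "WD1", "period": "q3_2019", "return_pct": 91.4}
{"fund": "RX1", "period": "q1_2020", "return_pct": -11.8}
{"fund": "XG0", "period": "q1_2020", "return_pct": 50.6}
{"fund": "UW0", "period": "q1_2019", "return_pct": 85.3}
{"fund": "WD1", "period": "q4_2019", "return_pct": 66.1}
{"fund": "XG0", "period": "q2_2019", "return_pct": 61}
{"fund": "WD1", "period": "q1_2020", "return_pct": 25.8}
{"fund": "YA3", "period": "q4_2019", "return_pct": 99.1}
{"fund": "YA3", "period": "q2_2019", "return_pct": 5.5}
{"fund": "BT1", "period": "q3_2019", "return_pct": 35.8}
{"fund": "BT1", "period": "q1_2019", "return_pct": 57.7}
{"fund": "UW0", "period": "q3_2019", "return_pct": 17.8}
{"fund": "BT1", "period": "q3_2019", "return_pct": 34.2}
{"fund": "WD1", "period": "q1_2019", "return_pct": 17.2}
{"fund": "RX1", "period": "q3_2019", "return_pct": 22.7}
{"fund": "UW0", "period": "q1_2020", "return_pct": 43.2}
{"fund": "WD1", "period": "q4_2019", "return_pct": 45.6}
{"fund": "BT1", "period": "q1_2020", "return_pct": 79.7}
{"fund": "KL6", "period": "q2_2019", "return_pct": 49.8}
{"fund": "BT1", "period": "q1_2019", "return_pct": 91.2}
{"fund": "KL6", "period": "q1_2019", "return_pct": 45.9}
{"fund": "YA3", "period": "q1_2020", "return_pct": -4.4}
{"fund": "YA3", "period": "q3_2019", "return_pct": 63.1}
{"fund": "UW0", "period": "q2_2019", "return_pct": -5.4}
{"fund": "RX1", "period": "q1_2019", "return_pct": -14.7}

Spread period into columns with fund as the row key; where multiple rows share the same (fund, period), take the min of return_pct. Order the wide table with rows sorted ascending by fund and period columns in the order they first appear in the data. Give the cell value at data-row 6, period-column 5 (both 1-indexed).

With rows sorted ascending by fund, row 6 is fund=XG0. period columns in first-appearance order: q3_2019, q2_2019, q1_2020, q4_2019, q1_2019; column 5 is q1_2019.
Long rows with fund=XG0, period=q1_2019: min(80.6, 36.6) = 36.6.

36.6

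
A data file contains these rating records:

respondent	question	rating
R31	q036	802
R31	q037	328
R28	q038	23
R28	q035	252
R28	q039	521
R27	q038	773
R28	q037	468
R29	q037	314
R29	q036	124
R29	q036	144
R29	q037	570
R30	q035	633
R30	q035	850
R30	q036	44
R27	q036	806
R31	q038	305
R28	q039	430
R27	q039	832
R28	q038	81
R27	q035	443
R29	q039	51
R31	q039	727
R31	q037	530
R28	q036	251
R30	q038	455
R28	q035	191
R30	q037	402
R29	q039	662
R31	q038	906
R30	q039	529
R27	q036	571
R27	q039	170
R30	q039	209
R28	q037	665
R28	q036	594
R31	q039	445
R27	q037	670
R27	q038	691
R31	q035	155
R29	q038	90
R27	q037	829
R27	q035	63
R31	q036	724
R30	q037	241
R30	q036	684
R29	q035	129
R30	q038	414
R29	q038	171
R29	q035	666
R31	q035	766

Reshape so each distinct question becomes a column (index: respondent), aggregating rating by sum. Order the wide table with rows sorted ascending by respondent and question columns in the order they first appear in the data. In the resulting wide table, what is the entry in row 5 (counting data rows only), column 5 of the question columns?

With rows sorted ascending by respondent, row 5 is respondent=R31. question columns in first-appearance order: q036, q037, q038, q035, q039; column 5 is q039.
Long rows with respondent=R31, question=q039: 727 + 445 = 1172.

1172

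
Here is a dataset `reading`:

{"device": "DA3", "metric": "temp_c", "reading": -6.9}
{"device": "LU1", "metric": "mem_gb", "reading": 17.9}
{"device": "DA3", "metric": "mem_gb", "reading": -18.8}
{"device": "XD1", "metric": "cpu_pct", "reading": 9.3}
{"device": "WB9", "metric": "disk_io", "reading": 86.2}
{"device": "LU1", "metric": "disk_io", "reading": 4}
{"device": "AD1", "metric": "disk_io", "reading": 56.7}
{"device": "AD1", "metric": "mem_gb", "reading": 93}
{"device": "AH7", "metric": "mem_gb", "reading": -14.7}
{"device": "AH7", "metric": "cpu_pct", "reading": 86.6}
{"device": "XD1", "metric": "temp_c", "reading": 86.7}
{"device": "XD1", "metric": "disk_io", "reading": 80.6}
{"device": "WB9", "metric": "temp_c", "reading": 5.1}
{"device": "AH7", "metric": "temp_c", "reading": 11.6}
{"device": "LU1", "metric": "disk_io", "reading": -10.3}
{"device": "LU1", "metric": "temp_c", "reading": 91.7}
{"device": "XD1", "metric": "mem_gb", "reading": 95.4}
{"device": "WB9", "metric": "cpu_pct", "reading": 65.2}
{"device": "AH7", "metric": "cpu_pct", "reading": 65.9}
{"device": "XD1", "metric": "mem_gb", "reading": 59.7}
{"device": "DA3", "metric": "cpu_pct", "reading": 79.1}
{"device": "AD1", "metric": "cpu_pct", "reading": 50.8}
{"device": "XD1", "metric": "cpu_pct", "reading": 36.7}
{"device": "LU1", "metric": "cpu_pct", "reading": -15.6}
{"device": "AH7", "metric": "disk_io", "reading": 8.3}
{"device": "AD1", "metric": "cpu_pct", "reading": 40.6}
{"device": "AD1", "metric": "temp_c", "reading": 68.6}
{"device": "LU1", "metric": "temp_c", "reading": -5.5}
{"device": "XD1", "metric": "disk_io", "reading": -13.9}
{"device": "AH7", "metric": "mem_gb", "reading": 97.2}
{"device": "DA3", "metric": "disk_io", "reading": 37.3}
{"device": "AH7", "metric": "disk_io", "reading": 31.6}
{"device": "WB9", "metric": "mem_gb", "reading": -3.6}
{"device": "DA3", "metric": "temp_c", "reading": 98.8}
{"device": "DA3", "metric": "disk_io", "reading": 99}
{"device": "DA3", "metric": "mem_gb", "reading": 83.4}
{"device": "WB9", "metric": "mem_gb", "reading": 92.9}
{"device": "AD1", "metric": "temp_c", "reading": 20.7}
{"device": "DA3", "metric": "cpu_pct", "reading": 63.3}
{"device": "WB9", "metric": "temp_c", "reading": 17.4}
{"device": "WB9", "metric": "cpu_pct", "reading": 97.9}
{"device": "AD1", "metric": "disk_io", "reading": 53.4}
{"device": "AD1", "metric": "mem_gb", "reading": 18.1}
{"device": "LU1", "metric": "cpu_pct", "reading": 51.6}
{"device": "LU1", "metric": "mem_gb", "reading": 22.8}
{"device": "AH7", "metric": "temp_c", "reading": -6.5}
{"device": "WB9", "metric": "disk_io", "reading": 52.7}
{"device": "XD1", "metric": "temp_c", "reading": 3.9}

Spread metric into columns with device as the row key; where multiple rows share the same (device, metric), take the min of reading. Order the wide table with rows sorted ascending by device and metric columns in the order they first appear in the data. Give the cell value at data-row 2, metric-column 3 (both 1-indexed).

65.9

With rows sorted ascending by device, row 2 is device=AH7. metric columns in first-appearance order: temp_c, mem_gb, cpu_pct, disk_io; column 3 is cpu_pct.
Long rows with device=AH7, metric=cpu_pct: min(86.6, 65.9) = 65.9.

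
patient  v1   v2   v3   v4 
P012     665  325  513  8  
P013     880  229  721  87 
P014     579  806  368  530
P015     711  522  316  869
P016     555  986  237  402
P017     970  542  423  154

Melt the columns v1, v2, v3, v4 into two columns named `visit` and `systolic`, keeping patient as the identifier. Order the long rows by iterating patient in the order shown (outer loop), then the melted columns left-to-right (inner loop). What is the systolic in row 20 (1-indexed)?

402

24 rows total (6 × 4). Row 20: index ⌊(20-1)/4⌋ = 4 into patient → P016; (20-1) mod 4 = 3 into the melted columns → v4.
So row 20 is (P016, v4, 402); systolic = 402.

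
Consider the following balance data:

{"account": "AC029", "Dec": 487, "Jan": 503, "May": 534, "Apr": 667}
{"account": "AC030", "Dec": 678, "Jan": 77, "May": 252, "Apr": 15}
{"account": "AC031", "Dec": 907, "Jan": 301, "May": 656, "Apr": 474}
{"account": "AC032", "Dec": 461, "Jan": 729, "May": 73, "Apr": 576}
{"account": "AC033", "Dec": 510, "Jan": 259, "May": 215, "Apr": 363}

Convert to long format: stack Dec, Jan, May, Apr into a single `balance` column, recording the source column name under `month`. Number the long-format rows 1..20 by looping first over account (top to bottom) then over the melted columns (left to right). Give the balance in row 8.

15

20 rows total (5 × 4). Row 8: index ⌊(8-1)/4⌋ = 1 into account → AC030; (8-1) mod 4 = 3 into the melted columns → Apr.
So row 8 is (AC030, Apr, 15); balance = 15.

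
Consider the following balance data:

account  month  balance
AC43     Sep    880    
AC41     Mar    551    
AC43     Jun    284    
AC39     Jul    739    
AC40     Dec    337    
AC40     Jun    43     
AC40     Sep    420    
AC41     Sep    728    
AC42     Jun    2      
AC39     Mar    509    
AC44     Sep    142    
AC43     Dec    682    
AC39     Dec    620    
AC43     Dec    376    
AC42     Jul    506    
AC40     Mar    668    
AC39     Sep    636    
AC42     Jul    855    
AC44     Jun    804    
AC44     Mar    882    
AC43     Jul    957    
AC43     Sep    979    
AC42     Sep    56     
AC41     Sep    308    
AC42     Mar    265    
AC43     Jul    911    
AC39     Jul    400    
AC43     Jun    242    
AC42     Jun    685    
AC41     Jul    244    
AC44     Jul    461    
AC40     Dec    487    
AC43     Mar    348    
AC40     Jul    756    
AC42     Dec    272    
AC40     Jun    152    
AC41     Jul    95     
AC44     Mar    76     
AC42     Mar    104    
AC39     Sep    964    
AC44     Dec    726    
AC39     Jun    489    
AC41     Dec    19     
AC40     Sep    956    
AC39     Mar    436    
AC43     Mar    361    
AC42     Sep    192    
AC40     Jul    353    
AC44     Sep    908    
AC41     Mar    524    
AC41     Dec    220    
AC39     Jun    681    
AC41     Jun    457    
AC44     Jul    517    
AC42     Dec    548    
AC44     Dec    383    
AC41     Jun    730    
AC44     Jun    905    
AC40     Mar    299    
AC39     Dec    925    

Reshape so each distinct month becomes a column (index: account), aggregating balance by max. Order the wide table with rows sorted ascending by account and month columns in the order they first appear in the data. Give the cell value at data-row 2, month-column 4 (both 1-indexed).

With rows sorted ascending by account, row 2 is account=AC40. month columns in first-appearance order: Sep, Mar, Jun, Jul, Dec; column 4 is Jul.
Long rows with account=AC40, month=Jul: max(756, 353) = 756.

756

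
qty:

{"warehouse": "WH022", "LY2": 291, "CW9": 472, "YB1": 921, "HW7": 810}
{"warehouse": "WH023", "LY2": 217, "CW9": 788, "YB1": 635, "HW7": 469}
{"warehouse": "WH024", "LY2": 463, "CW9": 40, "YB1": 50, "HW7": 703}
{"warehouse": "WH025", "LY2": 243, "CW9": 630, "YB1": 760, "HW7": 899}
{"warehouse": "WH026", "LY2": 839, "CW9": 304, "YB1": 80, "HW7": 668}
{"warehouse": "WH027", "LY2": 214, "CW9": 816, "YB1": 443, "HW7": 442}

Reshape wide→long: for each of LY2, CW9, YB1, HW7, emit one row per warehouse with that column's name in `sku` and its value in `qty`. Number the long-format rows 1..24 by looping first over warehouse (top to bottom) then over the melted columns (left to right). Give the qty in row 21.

24 rows total (6 × 4). Row 21: index ⌊(21-1)/4⌋ = 5 into warehouse → WH027; (21-1) mod 4 = 0 into the melted columns → LY2.
So row 21 is (WH027, LY2, 214); qty = 214.

214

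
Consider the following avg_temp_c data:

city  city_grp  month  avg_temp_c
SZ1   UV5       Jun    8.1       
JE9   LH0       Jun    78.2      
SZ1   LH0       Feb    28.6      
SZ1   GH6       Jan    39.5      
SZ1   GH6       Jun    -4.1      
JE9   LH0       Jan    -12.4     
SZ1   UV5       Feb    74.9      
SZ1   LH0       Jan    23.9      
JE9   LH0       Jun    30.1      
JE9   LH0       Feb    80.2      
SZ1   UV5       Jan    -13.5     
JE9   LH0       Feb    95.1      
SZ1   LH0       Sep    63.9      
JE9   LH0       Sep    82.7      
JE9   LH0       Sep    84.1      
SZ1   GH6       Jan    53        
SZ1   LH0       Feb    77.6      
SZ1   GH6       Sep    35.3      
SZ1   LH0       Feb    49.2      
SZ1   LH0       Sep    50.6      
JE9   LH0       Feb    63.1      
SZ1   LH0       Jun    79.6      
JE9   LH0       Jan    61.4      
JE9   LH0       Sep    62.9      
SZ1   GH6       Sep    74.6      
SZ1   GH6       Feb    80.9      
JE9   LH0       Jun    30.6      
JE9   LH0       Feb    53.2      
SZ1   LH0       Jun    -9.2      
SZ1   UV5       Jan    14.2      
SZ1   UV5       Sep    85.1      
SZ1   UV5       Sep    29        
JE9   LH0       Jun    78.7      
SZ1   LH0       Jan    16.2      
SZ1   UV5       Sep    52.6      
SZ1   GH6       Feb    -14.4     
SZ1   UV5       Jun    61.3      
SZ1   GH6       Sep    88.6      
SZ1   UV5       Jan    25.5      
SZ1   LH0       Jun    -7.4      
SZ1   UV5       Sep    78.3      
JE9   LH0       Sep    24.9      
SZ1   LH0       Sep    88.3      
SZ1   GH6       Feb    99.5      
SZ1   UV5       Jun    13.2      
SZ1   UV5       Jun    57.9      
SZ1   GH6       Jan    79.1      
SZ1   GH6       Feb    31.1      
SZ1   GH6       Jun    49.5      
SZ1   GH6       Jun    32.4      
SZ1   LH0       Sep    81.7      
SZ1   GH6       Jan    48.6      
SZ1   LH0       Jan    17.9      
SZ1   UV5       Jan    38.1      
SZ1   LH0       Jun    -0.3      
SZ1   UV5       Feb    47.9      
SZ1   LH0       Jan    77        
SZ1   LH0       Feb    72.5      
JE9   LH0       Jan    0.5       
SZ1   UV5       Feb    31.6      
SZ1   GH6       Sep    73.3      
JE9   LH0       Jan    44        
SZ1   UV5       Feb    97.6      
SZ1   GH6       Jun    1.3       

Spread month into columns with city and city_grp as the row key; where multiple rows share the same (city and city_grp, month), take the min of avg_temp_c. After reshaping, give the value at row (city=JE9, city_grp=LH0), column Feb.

53.2

Rows with city=JE9, city_grp=LH0 and month=Feb: avg_temp_c values are 80.2, 95.1, 63.1, 53.2.
min(80.2, 95.1, 63.1, 53.2) = 53.2.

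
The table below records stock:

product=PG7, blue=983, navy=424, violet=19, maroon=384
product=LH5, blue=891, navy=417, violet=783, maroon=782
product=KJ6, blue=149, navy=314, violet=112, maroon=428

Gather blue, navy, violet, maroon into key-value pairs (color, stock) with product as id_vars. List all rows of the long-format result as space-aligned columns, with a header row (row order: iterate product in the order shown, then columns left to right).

product  color   stock
PG7      blue    983  
PG7      navy    424  
PG7      violet  19   
PG7      maroon  384  
LH5      blue    891  
LH5      navy    417  
LH5      violet  783  
LH5      maroon  782  
KJ6      blue    149  
KJ6      navy    314  
KJ6      violet  112  
KJ6      maroon  428  

Each (product, column) pair becomes one row: 3 × 4 = 12 rows.
For example, (PG7, blue) → stock=983.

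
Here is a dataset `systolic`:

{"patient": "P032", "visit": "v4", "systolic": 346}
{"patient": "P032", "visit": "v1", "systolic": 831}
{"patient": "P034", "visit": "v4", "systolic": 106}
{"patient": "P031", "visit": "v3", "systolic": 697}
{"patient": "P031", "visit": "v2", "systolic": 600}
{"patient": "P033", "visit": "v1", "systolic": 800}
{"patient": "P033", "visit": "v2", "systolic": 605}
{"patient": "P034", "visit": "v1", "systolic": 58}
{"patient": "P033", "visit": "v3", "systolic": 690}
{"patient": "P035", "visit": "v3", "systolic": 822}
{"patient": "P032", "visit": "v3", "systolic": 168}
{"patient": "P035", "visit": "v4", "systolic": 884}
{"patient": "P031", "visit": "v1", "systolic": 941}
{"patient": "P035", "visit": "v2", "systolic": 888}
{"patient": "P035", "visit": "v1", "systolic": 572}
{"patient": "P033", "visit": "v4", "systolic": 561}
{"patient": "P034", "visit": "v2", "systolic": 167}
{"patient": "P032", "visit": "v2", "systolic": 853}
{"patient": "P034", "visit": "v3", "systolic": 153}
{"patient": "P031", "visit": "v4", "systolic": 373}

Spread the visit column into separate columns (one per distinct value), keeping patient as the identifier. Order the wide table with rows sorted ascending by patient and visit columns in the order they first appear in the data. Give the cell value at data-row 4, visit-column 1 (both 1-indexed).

106

With rows sorted ascending by patient, row 4 is patient=P034. visit columns in first-appearance order: v4, v1, v3, v2; column 1 is v4.
Long rows with patient=P034, visit=v4: systolic = 106.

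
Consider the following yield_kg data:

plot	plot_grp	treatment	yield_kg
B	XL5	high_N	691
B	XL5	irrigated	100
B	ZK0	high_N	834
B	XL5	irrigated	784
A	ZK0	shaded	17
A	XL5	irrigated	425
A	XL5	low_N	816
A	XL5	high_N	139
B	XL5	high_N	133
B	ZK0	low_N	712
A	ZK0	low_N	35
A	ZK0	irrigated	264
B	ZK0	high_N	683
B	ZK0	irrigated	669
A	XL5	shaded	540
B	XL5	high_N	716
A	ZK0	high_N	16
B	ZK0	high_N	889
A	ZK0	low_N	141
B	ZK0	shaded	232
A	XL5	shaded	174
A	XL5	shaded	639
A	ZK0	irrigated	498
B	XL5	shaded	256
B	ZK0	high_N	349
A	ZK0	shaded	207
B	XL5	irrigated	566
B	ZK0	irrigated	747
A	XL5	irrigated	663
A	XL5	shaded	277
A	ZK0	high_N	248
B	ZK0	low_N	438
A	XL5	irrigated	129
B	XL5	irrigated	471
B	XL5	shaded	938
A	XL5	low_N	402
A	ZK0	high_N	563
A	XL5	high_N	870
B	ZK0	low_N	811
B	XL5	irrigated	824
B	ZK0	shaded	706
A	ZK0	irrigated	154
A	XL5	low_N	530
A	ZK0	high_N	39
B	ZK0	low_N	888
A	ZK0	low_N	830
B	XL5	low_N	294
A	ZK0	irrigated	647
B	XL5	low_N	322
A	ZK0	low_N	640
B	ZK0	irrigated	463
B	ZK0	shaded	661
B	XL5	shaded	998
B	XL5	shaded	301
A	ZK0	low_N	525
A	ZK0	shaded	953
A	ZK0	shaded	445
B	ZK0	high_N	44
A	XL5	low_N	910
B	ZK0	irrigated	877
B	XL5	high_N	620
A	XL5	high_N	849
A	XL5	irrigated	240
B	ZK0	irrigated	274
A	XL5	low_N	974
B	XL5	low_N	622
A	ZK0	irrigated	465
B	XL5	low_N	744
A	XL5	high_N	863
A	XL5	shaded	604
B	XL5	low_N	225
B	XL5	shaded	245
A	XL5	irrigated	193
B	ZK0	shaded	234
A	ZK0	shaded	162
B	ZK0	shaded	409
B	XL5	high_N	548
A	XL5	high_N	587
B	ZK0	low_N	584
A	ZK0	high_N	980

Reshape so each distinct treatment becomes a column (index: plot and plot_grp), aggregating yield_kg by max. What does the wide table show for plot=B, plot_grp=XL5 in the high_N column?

716

Rows with plot=B, plot_grp=XL5 and treatment=high_N: yield_kg values are 691, 133, 716, 620, 548.
max(691, 133, 716, 620, 548) = 716.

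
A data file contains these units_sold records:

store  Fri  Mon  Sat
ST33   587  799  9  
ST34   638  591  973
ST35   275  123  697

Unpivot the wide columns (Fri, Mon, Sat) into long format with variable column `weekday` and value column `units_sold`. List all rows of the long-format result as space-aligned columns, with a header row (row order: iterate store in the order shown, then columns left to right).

store  weekday  units_sold
ST33   Fri      587       
ST33   Mon      799       
ST33   Sat      9         
ST34   Fri      638       
ST34   Mon      591       
ST34   Sat      973       
ST35   Fri      275       
ST35   Mon      123       
ST35   Sat      697       

Each (store, column) pair becomes one row: 3 × 3 = 9 rows.
For example, (ST33, Fri) → units_sold=587.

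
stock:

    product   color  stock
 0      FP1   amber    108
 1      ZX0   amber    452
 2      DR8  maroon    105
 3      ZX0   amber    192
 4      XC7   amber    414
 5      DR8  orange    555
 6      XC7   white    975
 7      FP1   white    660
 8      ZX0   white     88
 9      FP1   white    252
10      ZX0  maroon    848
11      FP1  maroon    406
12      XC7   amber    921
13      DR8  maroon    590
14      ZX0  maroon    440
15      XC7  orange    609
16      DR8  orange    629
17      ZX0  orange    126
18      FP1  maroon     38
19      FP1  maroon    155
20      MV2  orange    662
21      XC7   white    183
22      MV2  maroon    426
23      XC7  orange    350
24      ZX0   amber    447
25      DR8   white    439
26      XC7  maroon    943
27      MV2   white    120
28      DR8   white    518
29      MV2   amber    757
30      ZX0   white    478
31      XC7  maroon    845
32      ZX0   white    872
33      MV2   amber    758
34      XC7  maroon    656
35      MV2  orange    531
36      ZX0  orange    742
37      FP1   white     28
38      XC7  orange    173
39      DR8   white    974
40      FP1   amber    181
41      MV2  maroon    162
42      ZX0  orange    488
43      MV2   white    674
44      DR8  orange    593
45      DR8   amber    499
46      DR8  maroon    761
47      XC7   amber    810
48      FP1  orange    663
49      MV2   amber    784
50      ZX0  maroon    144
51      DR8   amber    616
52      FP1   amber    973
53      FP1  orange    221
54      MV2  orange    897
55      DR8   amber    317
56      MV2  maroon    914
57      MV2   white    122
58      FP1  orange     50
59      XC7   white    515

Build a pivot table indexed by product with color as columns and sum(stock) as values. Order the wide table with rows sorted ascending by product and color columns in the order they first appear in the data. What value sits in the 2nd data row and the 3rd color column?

934

With rows sorted ascending by product, row 2 is product=FP1. color columns in first-appearance order: amber, maroon, orange, white; column 3 is orange.
Long rows with product=FP1, color=orange: 663 + 221 + 50 = 934.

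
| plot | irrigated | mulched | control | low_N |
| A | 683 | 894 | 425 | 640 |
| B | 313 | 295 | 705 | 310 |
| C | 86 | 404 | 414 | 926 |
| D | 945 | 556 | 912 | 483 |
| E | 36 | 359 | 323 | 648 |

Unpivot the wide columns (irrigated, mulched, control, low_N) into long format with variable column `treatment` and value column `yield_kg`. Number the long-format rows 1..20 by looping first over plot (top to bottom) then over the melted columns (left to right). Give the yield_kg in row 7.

705

20 rows total (5 × 4). Row 7: index ⌊(7-1)/4⌋ = 1 into plot → B; (7-1) mod 4 = 2 into the melted columns → control.
So row 7 is (B, control, 705); yield_kg = 705.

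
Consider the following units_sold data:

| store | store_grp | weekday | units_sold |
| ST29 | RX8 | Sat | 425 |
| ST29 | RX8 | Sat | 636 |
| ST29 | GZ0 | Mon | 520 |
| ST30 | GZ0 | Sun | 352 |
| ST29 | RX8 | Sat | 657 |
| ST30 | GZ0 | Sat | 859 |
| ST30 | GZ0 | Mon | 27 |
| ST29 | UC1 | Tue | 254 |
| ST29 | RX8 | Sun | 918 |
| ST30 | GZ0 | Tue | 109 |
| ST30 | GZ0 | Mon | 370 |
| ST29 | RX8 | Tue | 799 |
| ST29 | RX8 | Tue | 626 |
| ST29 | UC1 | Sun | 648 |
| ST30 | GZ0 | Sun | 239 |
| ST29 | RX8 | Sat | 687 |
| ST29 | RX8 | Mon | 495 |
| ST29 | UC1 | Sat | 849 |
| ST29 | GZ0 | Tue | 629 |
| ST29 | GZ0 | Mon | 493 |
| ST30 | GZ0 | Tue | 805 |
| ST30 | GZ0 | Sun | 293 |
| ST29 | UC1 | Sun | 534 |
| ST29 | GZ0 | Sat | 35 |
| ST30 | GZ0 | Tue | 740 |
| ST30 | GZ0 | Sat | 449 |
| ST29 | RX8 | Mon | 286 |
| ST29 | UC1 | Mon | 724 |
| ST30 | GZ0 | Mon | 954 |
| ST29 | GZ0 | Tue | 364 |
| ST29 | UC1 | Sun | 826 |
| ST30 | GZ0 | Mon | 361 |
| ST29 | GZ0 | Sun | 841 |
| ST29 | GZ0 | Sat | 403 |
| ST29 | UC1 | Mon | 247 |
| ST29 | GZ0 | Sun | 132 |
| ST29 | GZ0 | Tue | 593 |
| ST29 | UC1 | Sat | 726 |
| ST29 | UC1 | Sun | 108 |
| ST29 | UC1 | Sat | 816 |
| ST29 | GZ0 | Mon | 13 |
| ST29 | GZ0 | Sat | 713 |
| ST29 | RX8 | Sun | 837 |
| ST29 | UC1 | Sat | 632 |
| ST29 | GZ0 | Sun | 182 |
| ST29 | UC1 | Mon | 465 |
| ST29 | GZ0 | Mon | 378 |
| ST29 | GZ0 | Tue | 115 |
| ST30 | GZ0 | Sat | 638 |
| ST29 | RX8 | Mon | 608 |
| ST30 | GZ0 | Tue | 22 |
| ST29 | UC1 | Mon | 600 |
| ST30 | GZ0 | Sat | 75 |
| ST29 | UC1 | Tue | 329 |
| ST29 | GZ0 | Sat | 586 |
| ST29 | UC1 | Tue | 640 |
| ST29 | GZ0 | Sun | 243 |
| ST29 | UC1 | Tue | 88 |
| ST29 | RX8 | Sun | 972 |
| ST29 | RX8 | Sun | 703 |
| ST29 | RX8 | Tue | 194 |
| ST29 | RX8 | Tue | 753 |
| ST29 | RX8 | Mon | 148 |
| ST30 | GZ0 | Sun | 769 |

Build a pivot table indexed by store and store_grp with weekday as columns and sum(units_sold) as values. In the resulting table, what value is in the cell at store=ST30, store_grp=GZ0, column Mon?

1712

Rows with store=ST30, store_grp=GZ0 and weekday=Mon: units_sold values are 27, 370, 954, 361.
27 + 370 + 954 + 361 = 1712.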